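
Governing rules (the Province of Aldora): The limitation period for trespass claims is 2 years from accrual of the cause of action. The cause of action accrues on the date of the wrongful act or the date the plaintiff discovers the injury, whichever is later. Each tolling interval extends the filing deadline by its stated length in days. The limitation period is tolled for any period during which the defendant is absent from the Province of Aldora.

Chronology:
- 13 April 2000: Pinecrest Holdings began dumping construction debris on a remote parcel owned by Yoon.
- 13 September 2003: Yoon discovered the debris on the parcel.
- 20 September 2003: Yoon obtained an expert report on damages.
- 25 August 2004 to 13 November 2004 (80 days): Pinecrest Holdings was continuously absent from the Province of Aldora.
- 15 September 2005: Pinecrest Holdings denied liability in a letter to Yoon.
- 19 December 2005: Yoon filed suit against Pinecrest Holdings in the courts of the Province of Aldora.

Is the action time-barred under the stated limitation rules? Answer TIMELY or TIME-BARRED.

TIME-BARRED

Because discovery on 13 September 2003 post-dates the 13 April 2000 act, accrual under the later-of rule falls on 13 September 2003.
The untolled deadline — 2 years after 13 September 2003 — is 13 September 2005.
The defendant's absence from the jurisdiction from 25 August 2004 to 13 November 2004 tolled the period for 80 days, extending the deadline to 2 December 2005.
None of the other events listed affects the running of the period under the stated rules.
Yoon filed on 19 December 2005, after the 2 December 2005 deadline, so the action is time-barred.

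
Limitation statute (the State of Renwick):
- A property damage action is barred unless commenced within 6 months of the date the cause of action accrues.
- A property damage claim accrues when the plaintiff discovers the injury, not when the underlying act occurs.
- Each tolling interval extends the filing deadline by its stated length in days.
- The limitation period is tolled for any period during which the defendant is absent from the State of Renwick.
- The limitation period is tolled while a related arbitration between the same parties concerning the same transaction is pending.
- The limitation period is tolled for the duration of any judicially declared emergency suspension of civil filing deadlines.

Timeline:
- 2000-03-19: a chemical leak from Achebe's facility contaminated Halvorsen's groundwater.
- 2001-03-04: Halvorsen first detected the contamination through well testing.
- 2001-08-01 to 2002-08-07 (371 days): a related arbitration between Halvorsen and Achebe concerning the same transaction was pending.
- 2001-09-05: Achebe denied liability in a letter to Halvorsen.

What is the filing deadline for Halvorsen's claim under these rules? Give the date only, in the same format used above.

Accrual is tied to discovery, so the period began on 2001-03-04 rather than on 2000-03-19 when the act occurred.
6 months from 2001-03-04 is 2001-09-04.
Because the pending related arbitration ran from 2001-08-01 to 2002-08-07, the deadline is extended by 371 days to 2002-09-10.
None of the other events listed affects the running of the period under the stated rules.

2002-09-10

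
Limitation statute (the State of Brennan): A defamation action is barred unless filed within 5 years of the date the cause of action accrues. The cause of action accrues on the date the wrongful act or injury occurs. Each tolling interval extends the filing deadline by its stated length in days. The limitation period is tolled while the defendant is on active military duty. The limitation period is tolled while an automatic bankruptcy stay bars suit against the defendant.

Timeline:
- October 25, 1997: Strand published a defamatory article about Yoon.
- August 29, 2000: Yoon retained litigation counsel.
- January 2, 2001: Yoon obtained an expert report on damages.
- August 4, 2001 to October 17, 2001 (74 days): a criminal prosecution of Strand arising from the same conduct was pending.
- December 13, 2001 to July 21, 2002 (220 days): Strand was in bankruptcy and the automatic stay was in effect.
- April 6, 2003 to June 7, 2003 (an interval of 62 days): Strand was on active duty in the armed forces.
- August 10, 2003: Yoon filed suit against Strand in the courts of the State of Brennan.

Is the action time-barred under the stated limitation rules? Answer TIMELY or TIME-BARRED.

The claim accrued on October 25, 1997, when the wrongful act occurred.
The untolled deadline — 5 years after October 25, 1997 — is October 25, 2002.
The automatic bankruptcy stay from December 13, 2001 to July 21, 2002 tolled the period for 220 days, extending the deadline to June 2, 2003.
The period was tolled for 62 days by the defendant's active military service (April 6, 2003 to June 7, 2003), pushing the deadline to August 3, 2003.
The pending criminal prosecution from August 4, 2001 to October 17, 2001 does not toll the period, because no stated rule makes a criminal prosecution a tolling event.
None of the other events listed affects the running of the period under the stated rules.
The August 10, 2003 filing falls after the August 3, 2003 deadline; the claim is time-barred.

TIME-BARRED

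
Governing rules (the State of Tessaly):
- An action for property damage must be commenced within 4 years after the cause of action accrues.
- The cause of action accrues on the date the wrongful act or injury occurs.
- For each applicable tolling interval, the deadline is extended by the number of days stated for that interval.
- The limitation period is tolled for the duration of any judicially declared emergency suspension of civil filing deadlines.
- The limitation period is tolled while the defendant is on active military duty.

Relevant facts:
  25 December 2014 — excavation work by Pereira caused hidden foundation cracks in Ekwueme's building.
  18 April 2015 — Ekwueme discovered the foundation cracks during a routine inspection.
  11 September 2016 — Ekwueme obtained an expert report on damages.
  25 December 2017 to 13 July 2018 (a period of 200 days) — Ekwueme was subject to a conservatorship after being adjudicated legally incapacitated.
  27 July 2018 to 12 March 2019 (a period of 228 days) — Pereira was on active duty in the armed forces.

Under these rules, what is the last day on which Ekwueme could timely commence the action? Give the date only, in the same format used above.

The claim accrued on 25 December 2014, when the wrongful act occurred; under the stated occurrence rule the 18 April 2015 discovery does not delay accrual.
4 years from 25 December 2014 is 25 December 2018.
The defendant's active military service from 27 July 2018 to 12 March 2019 tolled the period for 228 days, extending the deadline to 10 August 2019.
No stated provision tolls the period for the plaintiff's incapacity, so the interval from 25 December 2017 to 13 July 2018 has no effect on the deadline.
The other events in the timeline have no effect on the limitation period under the stated rules.

10 August 2019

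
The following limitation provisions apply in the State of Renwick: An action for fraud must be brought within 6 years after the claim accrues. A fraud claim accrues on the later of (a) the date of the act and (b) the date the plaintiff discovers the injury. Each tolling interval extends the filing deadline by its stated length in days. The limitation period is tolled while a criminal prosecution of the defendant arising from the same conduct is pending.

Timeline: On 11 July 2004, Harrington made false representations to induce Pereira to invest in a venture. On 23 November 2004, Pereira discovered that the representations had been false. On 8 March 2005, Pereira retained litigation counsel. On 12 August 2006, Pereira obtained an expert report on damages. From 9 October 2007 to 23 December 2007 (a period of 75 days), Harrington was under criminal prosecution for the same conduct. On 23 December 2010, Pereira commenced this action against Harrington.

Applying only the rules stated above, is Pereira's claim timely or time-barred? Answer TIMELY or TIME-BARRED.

Taking the later of the act (11 July 2004) and discovery (23 November 2004), the claim accrued on 23 November 2004.
6 years from 23 November 2004 is 23 November 2010.
The period was tolled for 75 days by the pending criminal prosecution (9 October 2007 to 23 December 2007), pushing the deadline to 6 February 2011.
The other events in the timeline have no effect on the limitation period under the stated rules.
Pereira filed on 23 December 2010, before the 6 February 2011 deadline, so the action is timely.

TIMELY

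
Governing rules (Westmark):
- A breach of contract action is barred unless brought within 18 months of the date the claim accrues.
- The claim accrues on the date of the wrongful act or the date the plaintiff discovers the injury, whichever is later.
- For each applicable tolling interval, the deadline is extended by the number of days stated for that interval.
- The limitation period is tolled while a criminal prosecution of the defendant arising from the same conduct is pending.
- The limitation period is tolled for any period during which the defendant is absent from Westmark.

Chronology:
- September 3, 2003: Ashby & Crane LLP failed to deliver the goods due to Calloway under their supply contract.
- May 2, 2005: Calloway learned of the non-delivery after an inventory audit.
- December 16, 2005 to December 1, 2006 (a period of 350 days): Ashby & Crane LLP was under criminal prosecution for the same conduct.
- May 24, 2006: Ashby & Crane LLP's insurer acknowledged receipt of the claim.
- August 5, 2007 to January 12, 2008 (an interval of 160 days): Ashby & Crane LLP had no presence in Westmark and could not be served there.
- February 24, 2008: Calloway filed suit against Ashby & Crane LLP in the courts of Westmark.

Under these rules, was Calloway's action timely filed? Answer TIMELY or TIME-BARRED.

Taking the later of the act (September 3, 2003) and discovery (May 2, 2005), the claim accrued on May 2, 2005.
The untolled deadline — 18 months after May 2, 2005 — is November 2, 2006.
The pending criminal prosecution from December 16, 2005 to December 1, 2006 tolled the period for 350 days, extending the deadline to October 18, 2007.
The defendant's absence from the jurisdiction from August 5, 2007 to January 12, 2008 tolled the period for 160 days, extending the deadline to March 26, 2008.
Nothing else in the chronology tolls or restarts the period.
The February 24, 2008 filing precedes the March 26, 2008 deadline; the claim is timely.

TIMELY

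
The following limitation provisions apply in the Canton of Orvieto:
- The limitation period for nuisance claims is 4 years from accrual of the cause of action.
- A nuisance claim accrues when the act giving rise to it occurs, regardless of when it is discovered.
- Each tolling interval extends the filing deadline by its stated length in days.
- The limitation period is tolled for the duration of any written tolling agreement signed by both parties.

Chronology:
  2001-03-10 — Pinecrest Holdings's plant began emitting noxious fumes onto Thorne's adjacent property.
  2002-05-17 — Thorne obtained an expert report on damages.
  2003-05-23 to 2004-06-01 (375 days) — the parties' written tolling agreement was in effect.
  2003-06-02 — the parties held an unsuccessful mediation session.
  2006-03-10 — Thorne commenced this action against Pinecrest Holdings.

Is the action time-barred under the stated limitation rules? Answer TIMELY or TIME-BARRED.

TIMELY

The limitation period began to run on 2001-03-10.
4 years from 2001-03-10 is 2005-03-10.
The written tolling agreement from 2003-05-23 to 2004-06-01 tolled the period for 375 days, extending the deadline to 2006-03-20.
Nothing else in the chronology tolls or restarts the period.
Thorne filed on 2006-03-10, before the 2006-03-20 deadline, so the action is timely.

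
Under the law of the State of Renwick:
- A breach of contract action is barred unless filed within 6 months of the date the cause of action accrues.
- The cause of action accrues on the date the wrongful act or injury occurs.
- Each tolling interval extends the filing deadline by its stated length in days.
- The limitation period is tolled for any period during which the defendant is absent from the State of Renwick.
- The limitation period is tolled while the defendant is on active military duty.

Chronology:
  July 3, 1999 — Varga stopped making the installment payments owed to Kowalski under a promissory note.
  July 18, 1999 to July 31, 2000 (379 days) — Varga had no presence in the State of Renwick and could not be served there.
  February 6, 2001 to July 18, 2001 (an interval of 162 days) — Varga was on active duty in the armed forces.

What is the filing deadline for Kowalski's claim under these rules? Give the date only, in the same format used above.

January 16, 2001

The limitation period began to run on July 3, 1999.
Adding the 6 months base period to July 3, 1999 gives a deadline of January 3, 2000, before any tolling.
Because the defendant's absence from the jurisdiction ran from July 18, 1999 to July 31, 2000, the deadline is extended by 379 days to January 16, 2001.
By the time the defendant's active military service began on February 6, 2001, the limitation period had already expired on January 16, 2001; that interval cannot revive it.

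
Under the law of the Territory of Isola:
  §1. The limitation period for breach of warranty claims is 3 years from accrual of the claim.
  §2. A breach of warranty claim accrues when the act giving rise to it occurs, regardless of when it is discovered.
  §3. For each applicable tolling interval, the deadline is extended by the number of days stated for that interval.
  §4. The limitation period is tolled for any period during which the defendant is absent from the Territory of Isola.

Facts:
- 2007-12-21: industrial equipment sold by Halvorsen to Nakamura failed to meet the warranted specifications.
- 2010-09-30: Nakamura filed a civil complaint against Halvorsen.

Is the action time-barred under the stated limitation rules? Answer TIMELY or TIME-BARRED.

The claim accrued on 2007-12-21, the date of the act.
Adding the 3 years base period to 2007-12-21 gives a deadline of 2010-12-21, before any tolling.
The 2010-09-30 filing precedes the 2010-12-21 deadline; the claim is timely.

TIMELY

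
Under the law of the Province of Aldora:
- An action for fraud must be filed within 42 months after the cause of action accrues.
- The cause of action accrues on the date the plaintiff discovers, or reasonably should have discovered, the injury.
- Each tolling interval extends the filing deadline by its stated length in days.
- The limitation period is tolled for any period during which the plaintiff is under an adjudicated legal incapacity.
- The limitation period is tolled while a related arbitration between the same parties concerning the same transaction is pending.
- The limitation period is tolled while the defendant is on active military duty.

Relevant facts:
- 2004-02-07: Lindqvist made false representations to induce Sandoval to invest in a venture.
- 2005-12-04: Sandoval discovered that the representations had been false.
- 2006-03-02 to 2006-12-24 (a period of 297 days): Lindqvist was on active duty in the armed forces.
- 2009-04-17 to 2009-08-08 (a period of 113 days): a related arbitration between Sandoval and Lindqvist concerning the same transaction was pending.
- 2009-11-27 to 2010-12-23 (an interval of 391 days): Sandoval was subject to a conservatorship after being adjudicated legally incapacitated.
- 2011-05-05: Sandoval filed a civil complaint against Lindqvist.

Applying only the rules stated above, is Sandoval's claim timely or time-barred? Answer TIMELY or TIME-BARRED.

TIMELY

Under the discovery rule, the claim accrued on 2005-12-04, when Sandoval discovered the injury — not on the 2004-02-07 date of the underlying act.
Adding the 42 months base period to 2005-12-04 gives a deadline of 2009-06-04, before any tolling.
Because the defendant's active military service ran from 2006-03-02 to 2006-12-24, the deadline is extended by 297 days to 2010-03-28.
Because the pending related arbitration ran from 2009-04-17 to 2009-08-08, the deadline is extended by 113 days to 2010-07-19.
The plaintiff's legal incapacity from 2009-11-27 to 2010-12-23 tolled the period for 391 days, extending the deadline to 2011-08-14.
Sandoval filed on 2011-05-05, before the 2011-08-14 deadline, so the action is timely.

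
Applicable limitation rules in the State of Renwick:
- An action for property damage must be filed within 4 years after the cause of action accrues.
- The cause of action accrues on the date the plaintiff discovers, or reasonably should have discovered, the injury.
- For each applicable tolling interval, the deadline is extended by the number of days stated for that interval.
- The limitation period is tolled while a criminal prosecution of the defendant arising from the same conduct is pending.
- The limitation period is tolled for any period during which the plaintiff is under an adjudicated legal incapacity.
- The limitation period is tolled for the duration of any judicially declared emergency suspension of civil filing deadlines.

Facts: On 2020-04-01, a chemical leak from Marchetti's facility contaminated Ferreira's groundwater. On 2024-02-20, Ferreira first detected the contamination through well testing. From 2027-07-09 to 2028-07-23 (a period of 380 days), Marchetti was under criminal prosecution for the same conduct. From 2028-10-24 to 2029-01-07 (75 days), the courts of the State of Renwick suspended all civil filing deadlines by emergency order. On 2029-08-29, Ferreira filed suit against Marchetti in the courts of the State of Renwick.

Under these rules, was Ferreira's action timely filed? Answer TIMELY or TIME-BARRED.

TIME-BARRED

The claim did not accrue until Ferreira discovered the injury on 2024-02-20; the 2020-04-01 act date does not start the clock under the stated rule.
4 years from 2024-02-20 is 2028-02-20.
The period was tolled for 380 days by the pending criminal prosecution (2027-07-09 to 2028-07-23), pushing the deadline to 2029-03-06.
Because the emergency suspension of filing deadlines ran from 2028-10-24 to 2029-01-07, the deadline is extended by 75 days to 2029-05-20.
Filing on 2029-08-29 missed the 2029-05-20 deadline — the action is time-barred.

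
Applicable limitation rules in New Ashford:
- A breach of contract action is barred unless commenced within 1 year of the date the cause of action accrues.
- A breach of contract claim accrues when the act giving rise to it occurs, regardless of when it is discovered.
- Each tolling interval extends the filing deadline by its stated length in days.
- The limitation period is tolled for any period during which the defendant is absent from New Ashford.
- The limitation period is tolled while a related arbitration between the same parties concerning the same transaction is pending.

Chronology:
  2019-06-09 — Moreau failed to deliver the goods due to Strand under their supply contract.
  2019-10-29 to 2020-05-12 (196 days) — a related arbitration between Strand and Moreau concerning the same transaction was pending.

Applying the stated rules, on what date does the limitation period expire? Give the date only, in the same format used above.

2020-12-22

The limitation period began to run on 2019-06-09.
Adding the 1 year base period to 2019-06-09 gives a deadline of 2020-06-09, before any tolling.
Because the pending related arbitration ran from 2019-10-29 to 2020-05-12, the deadline is extended by 196 days to 2020-12-22.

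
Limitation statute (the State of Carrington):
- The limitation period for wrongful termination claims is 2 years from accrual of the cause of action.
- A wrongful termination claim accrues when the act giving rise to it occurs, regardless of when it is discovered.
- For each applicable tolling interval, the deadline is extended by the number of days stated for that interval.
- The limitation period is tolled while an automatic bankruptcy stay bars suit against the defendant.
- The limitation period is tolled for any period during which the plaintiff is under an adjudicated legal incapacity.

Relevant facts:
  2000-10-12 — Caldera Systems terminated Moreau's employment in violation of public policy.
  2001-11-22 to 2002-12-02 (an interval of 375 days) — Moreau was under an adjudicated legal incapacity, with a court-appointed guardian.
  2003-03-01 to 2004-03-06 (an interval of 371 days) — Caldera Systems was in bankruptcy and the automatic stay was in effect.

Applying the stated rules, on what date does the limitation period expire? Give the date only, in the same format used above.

2004-10-27

The claim accrued on 2000-10-12, when the wrongful act occurred.
The untolled deadline — 2 years after 2000-10-12 — is 2002-10-12.
Because the plaintiff's legal incapacity ran from 2001-11-22 to 2002-12-02, the deadline is extended by 375 days to 2003-10-22.
The period was tolled for 371 days by the automatic bankruptcy stay (2003-03-01 to 2004-03-06), pushing the deadline to 2004-10-27.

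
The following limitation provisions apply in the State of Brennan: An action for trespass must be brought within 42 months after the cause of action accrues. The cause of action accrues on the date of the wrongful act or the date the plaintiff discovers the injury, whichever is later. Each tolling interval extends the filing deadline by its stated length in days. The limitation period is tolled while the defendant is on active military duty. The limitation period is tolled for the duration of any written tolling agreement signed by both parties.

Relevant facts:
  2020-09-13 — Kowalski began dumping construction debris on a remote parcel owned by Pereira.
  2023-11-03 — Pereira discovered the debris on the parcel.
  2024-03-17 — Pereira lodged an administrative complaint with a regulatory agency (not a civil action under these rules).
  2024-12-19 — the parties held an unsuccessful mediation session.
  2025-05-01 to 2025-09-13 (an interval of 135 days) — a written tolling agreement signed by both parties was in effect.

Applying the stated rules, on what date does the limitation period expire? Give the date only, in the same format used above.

Because discovery on 2023-11-03 post-dates the 2020-09-13 act, accrual under the later-of rule falls on 2023-11-03.
The untolled deadline — 42 months after 2023-11-03 — is 2027-05-03.
The period was tolled for 135 days by the written tolling agreement (2025-05-01 to 2025-09-13), pushing the deadline to 2027-09-15.
The other events in the timeline have no effect on the limitation period under the stated rules.

2027-09-15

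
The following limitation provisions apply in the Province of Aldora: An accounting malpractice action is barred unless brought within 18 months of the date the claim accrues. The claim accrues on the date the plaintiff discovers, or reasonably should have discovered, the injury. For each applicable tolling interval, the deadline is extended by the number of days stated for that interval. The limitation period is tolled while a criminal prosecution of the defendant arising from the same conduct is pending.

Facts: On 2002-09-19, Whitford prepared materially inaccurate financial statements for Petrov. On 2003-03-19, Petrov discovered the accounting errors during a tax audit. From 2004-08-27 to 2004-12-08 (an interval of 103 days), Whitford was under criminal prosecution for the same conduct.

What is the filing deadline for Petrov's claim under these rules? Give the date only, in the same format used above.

2004-12-31

Accrual is tied to discovery, so the period began on 2003-03-19 rather than on 2002-09-19 when the act occurred.
Adding the 18 months base period to 2003-03-19 gives a deadline of 2004-09-19, before any tolling.
Because the pending criminal prosecution ran from 2004-08-27 to 2004-12-08, the deadline is extended by 103 days to 2004-12-31.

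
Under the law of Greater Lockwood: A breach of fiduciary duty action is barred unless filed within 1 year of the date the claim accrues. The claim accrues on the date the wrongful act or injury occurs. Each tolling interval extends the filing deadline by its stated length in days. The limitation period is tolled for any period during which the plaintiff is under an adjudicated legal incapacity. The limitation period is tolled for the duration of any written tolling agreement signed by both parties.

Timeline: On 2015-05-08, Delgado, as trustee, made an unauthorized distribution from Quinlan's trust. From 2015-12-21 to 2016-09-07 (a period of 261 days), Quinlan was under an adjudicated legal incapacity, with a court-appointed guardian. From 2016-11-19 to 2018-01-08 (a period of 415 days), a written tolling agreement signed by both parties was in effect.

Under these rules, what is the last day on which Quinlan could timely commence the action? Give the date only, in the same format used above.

2018-03-15

The claim accrued on 2015-05-08, the date of the act.
The untolled deadline — 1 year after 2015-05-08 — is 2016-05-08.
The period was tolled for 261 days by the plaintiff's legal incapacity (2015-12-21 to 2016-09-07), pushing the deadline to 2017-01-24.
The period was tolled for 415 days by the written tolling agreement (2016-11-19 to 2018-01-08), pushing the deadline to 2018-03-15.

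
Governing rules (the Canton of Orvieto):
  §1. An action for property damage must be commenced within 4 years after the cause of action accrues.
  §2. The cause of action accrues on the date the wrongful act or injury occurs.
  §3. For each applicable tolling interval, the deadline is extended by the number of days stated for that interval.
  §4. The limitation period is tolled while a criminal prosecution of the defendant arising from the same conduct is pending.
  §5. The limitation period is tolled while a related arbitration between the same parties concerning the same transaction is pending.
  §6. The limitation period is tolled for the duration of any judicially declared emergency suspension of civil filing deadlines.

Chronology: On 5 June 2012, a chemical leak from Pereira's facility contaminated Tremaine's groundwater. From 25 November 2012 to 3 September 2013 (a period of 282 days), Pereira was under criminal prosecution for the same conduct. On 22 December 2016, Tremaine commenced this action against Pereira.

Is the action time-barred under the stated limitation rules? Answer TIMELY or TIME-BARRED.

The claim accrued on 5 June 2012, when the wrongful act occurred.
Adding the 4 years base period to 5 June 2012 gives a deadline of 5 June 2016, before any tolling.
The period was tolled for 282 days by the pending criminal prosecution (25 November 2012 to 3 September 2013), pushing the deadline to 14 March 2017.
The 22 December 2016 filing precedes the 14 March 2017 deadline; the claim is timely.

TIMELY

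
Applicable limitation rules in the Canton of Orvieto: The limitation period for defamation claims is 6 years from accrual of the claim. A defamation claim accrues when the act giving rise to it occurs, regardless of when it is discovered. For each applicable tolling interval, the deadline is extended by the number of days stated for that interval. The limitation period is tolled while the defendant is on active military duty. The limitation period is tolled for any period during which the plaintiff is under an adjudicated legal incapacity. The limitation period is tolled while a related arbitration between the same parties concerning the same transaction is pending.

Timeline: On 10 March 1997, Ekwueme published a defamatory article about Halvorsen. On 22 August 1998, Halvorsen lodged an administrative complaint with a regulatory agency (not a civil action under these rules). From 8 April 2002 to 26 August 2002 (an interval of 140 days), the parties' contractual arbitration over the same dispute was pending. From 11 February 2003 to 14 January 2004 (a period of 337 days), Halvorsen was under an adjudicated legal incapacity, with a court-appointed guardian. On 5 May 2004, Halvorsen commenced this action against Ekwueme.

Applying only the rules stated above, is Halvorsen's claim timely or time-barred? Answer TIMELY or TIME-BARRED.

The claim accrued on 10 March 1997, the date of the act.
6 years from 10 March 1997 is 10 March 2003.
The pending related arbitration from 8 April 2002 to 26 August 2002 tolled the period for 140 days, extending the deadline to 28 July 2003.
The plaintiff's legal incapacity from 11 February 2003 to 14 January 2004 tolled the period for 337 days, extending the deadline to 29 June 2004.
None of the other events listed affects the running of the period under the stated rules.
Halvorsen filed on 5 May 2004, before the 29 June 2004 deadline, so the action is timely.

TIMELY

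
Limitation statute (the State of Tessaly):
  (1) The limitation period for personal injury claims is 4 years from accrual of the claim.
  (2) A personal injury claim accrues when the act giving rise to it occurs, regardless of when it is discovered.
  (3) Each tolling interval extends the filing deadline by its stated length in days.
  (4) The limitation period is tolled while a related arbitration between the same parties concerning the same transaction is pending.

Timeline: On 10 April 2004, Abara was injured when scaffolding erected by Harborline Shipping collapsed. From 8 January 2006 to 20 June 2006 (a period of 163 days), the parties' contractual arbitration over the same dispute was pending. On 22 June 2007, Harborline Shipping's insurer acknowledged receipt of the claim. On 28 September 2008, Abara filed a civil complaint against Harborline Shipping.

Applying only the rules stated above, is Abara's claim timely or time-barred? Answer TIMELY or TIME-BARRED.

TIME-BARRED

The claim accrued on 10 April 2004, when the wrongful act occurred.
4 years from 10 April 2004 is 10 April 2008.
The period was tolled for 163 days by the pending related arbitration (8 January 2006 to 20 June 2006), pushing the deadline to 20 September 2008.
The other events in the timeline have no effect on the limitation period under the stated rules.
The 28 September 2008 filing falls after the 20 September 2008 deadline; the claim is time-barred.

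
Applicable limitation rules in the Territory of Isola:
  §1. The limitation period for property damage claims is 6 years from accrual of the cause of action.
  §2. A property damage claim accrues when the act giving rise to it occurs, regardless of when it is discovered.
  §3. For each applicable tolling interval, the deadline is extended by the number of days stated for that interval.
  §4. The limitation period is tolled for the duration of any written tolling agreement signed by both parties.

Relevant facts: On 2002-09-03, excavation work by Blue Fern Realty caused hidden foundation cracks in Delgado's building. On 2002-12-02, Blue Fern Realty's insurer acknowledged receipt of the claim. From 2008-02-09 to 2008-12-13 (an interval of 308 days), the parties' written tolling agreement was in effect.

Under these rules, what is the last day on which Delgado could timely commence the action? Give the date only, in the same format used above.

2009-07-08

The claim accrued on 2002-09-03, when the wrongful act occurred.
The untolled deadline — 6 years after 2002-09-03 — is 2008-09-03.
Because the written tolling agreement ran from 2008-02-09 to 2008-12-13, the deadline is extended by 308 days to 2009-07-08.
Nothing else in the chronology tolls or restarts the period.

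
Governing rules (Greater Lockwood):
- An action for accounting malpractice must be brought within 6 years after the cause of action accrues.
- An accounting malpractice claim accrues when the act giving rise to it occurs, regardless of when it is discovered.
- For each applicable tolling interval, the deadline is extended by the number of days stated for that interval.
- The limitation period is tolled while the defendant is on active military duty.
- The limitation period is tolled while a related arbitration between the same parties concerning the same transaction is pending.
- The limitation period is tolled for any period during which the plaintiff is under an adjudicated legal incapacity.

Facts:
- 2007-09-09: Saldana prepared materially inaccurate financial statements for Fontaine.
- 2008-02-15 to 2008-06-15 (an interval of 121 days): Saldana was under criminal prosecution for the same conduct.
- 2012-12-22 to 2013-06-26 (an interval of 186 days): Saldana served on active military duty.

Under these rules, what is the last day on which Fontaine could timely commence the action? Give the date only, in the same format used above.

The claim accrued on 2007-09-09, when the wrongful act occurred.
The untolled deadline — 6 years after 2007-09-09 — is 2013-09-09.
The defendant's active military service from 2012-12-22 to 2013-06-26 tolled the period for 186 days, extending the deadline to 2014-03-14.
Although a criminal prosecution ran from 2008-02-15 to 2008-06-15, the stated rules do not make that a tolling event, so it is disregarded.

2014-03-14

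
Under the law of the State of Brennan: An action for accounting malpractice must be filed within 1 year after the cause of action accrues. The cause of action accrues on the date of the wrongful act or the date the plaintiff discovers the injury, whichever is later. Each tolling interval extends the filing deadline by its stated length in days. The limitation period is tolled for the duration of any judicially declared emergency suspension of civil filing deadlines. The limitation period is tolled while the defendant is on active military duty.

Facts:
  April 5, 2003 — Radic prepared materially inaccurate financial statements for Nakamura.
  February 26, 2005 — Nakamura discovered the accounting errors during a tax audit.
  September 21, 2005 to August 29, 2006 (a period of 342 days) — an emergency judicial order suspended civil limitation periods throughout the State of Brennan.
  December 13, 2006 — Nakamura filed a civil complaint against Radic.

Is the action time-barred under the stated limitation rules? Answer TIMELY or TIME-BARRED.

TIMELY

Taking the later of the act (April 5, 2003) and discovery (February 26, 2005), the claim accrued on February 26, 2005.
1 year from February 26, 2005 is February 26, 2006.
The emergency suspension of filing deadlines from September 21, 2005 to August 29, 2006 tolled the period for 342 days, extending the deadline to February 3, 2007.
Filing on December 13, 2006 beat the February 3, 2007 deadline — the action is timely.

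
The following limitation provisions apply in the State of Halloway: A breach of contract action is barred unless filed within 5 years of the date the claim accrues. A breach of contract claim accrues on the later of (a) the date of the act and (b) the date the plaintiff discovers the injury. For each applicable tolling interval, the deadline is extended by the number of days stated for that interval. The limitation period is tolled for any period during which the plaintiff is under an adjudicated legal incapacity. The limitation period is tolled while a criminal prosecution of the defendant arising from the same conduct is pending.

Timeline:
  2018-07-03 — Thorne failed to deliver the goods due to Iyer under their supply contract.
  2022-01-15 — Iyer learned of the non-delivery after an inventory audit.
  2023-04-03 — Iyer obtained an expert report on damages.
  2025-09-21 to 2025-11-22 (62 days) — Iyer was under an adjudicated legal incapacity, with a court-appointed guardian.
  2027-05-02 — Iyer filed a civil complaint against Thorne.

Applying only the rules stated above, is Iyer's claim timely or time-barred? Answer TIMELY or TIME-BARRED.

The claim accrued on 2022-01-15 — the later of the 2018-07-03 act and the 2022-01-15 discovery.
The untolled deadline — 5 years after 2022-01-15 — is 2027-01-15.
The period was tolled for 62 days by the plaintiff's legal incapacity (2025-09-21 to 2025-11-22), pushing the deadline to 2027-03-18.
The other events in the timeline have no effect on the limitation period under the stated rules.
Iyer filed on 2027-05-02, after the 2027-03-18 deadline, so the action is time-barred.

TIME-BARRED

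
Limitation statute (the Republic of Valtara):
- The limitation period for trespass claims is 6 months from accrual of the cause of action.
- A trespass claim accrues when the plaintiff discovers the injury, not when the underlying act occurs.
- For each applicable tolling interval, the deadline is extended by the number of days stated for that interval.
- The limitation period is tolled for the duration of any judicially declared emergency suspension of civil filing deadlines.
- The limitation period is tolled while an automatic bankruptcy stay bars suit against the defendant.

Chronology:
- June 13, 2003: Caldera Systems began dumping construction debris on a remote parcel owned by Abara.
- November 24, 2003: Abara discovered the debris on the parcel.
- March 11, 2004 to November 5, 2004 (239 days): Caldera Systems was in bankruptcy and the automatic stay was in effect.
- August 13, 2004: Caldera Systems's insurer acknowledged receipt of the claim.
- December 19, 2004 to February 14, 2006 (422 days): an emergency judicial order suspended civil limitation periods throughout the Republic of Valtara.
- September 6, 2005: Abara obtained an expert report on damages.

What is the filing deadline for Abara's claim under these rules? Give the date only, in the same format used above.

Accrual is tied to discovery, so the period began on November 24, 2003 rather than on June 13, 2003 when the act occurred.
6 months from November 24, 2003 is May 24, 2004.
The automatic bankruptcy stay from March 11, 2004 to November 5, 2004 tolled the period for 239 days, extending the deadline to January 18, 2005.
Because the emergency suspension of filing deadlines ran from December 19, 2004 to February 14, 2006, the deadline is extended by 422 days to March 16, 2006.
None of the other events listed affects the running of the period under the stated rules.

March 16, 2006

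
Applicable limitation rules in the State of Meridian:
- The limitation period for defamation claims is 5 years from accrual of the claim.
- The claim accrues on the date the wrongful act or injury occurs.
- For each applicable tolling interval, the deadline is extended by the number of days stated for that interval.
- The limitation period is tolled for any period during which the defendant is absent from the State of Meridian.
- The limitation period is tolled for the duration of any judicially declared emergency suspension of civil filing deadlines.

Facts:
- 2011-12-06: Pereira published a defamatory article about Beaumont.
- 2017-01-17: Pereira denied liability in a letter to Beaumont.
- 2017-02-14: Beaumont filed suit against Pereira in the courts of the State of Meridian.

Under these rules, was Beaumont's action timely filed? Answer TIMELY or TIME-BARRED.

The claim accrued on 2011-12-06, the date of the act.
Adding the 5 years base period to 2011-12-06 gives a deadline of 2016-12-06, before any tolling.
Nothing else in the chronology tolls or restarts the period.
Beaumont filed on 2017-02-14, after the 2016-12-06 deadline, so the action is time-barred.

TIME-BARRED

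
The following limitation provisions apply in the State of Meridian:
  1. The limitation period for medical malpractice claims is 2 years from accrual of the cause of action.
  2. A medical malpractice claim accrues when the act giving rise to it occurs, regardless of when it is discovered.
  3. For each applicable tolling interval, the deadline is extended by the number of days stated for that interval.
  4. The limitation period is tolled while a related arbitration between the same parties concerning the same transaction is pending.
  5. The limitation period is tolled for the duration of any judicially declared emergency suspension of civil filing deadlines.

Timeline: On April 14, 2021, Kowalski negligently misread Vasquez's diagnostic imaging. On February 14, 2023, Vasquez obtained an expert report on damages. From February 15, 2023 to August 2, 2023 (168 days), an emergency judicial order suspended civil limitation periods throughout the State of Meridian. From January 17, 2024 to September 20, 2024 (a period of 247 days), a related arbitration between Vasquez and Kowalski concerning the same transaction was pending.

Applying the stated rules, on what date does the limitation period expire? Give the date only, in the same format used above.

September 29, 2023

The claim accrued on April 14, 2021, when the wrongful act occurred.
2 years from April 14, 2021 is April 14, 2023.
The period was tolled for 168 days by the emergency suspension of filing deadlines (February 15, 2023 to August 2, 2023), pushing the deadline to September 29, 2023.
By the time the pending related arbitration began on January 17, 2024, the limitation period had already expired on September 29, 2023; that interval cannot revive it.
The other events in the timeline have no effect on the limitation period under the stated rules.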